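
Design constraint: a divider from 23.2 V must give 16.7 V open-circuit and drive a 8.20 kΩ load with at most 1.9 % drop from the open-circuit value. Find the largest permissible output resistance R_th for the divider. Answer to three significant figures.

R_th ≤ 159 Ω

Loading drop = R_th/(R_th + R_L) ≤ 0.0190, so R_th ≤ R_L · ε/(1−ε) = 8.20 kΩ × 0.0190/0.9810 = 159 Ω.
(Any R1, R2 with R2/(R1+R2) = 0.720 and R1‖R2 ≤ 159 Ω will meet the spec.)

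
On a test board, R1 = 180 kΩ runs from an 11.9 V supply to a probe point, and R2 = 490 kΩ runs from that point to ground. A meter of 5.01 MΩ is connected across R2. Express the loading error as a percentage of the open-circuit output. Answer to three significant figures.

2.56 %

The divider's output (Thévenin) resistance is R1‖R2 = 131.6 kΩ.
Fractional drop under load = R_th/(R_th + R_L) = 131.6 / (131.6 + 5010) = 0.02560.
So the output falls by 2.56 %.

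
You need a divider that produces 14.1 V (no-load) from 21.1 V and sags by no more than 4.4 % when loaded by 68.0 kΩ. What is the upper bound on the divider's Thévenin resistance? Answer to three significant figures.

Loading drop = R_th/(R_th + R_L) ≤ 0.0440, so R_th ≤ R_L · ε/(1−ε) = 68.0 kΩ × 0.0440/0.9560 = 3.13 kΩ.
(Any R1, R2 with R2/(R1+R2) = 0.668 and R1‖R2 ≤ 3.13 kΩ will meet the spec.)

R_th ≤ 3.13 kΩ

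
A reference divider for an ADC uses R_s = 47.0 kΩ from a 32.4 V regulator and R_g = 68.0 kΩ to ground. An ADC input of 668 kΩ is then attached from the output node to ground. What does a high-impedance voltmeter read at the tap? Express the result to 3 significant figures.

V_out ≈ 18.4 V

The load sits in parallel with R_g: R_g‖R_L = (68.0 × 668) / (68.0 + 668) = 61.72 kΩ.
V_out = 32.4 × 61.72 / (47.0 + 61.72) = 32.4 × 61.72/108.7 = 18.4 V.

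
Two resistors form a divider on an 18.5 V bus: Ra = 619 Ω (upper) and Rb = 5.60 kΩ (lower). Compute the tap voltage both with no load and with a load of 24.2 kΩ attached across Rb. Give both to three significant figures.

Open-circuit: V = 18.5 × 5600/(619 + 5600) = 16.7 V.
With the load, Rb becomes Rb‖R_L = 4548 Ω, so V = 18.5 × 4548/5167 = 16.3 V.

Unloaded: 16.7 V; loaded: 16.3 V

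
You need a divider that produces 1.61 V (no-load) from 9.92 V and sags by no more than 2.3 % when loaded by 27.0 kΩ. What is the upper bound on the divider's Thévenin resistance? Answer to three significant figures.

Loading drop = R_th/(R_th + R_L) ≤ 0.0230, so R_th ≤ R_L · ε/(1−ε) = 27.0 kΩ × 0.0230/0.9770 = 636 Ω.
(Any R1, R2 with R2/(R1+R2) = 0.162 and R1‖R2 ≤ 636 Ω will meet the spec.)

R_th ≤ 636 Ω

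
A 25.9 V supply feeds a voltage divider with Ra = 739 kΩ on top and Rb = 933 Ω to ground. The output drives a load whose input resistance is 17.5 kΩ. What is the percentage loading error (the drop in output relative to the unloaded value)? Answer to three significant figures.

The divider's output (Thévenin) resistance is Ra‖Rb = 931.8 Ω.
Fractional drop under load = R_th/(R_th + R_L) = 931.8 / (931.8 + 17500) = 0.05056.
So the output falls by 5.06 %.

5.06 %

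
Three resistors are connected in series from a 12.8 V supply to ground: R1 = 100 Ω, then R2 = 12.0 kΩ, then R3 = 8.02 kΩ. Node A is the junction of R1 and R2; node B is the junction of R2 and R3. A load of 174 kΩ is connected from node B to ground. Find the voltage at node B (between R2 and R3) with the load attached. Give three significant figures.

V ≈ 4.96 V

At node B, R3 is in parallel with the load: R3‖R_L = 7667 Ω.
Below node A the resistance is R2 + (R3‖R_L) = 19670 Ω, so V_A = 12.8 × 19670/19770 = 12.74 V.
Then V_B = V_A × (R3‖R_L)/(R2 + R3‖R_L) = 12.74 × 7667/19670 = 4.96 V.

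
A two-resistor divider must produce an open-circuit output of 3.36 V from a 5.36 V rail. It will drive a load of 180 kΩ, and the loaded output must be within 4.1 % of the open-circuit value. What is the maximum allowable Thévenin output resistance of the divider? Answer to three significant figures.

R_th ≤ 7.70 kΩ

Loading drop = R_th/(R_th + R_L) ≤ 0.0410, so R_th ≤ R_L · ε/(1−ε) = 180 kΩ × 0.0410/0.9590 = 7.70 kΩ.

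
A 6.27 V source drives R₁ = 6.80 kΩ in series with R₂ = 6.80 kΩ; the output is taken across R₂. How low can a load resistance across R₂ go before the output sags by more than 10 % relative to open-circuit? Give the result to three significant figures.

Output resistance R_th = R₁‖R₂ = (6.80 × 6.80)/13.60 = 3.400 kΩ.
The fractional drop is R_th/(R_th + R_L); requiring this ≤ 0.100 gives R_L ≥ R_th(1/0.100 − 1) = 3.400 × 9.000 = 30.6 kΩ.

R_L(min) ≈ 30.6 kΩ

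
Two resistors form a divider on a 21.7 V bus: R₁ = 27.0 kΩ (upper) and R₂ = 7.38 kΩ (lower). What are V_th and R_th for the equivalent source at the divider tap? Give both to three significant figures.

V_th is the open-circuit tap voltage: 21.7 × 7.38/(27.0 + 7.38) = 4.66 V.
With the supply zeroed, R₁ and R₂ appear in parallel from the tap: R_th = R₁‖R₂ = (27.0 × 7.38)/34.38 = 5.80 kΩ.

V_th = 4.66 V, R_th = 5.80 kΩ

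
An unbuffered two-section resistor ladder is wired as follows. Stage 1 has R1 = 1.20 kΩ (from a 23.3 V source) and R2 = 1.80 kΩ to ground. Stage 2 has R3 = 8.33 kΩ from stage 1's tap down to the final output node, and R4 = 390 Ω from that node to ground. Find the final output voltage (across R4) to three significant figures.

Stage 2 presents R3+R4 = 8720 Ω as a load on stage 1's tap.
Stage 1's lower leg becomes R2‖(R3+R4) = 1492 Ω, so V_mid = 23.3 × 1492/2692 = 12.91 V.
Stage 2 is itself unloaded: V_out = V_mid × R4/(R3+R4) = 12.91 × 390/8720 = 0.578 V.

V_out ≈ 0.578 V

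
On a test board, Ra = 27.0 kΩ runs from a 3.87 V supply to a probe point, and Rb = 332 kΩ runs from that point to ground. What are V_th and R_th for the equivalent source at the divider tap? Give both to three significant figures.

V_th is the open-circuit tap voltage: 3.87 × 332/(27.0 + 332) = 3.58 V.
With the supply zeroed, Ra and Rb appear in parallel from the tap: R_th = Ra‖Rb = (27.0 × 332)/359.0 = 25.0 kΩ.

V_th = 3.58 V, R_th = 25.0 kΩ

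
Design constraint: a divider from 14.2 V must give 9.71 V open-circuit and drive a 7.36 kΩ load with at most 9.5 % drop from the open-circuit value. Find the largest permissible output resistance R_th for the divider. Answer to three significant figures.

R_th ≤ 773 Ω

Loading drop = R_th/(R_th + R_L) ≤ 0.0950, so R_th ≤ R_L · ε/(1−ε) = 7.36 kΩ × 0.0950/0.9050 = 773 Ω.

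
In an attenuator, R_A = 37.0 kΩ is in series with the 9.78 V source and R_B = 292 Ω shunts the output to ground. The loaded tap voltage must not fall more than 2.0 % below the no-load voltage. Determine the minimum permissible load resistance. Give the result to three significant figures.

R_L(min) ≈ 14.2 kΩ

Output resistance R_th = R_A‖R_B = (37000 × 292)/37290 = 289.7 Ω.
The fractional drop is R_th/(R_th + R_L); requiring this ≤ 0.0200 gives R_L ≥ R_th(1/0.0200 − 1) = 289.7 × 49.00 = 14.2 kΩ.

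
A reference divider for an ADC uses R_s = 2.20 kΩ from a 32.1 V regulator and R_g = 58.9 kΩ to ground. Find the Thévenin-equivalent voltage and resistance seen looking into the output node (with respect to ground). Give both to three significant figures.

V_th = 30.9 V, R_th = 2.12 kΩ

V_th is the open-circuit tap voltage: 32.1 × 58.9/(2.20 + 58.9) = 30.9 V.
With the supply zeroed, R_s and R_g appear in parallel from the tap: R_th = R_s‖R_g = (2.20 × 58.9)/61.10 = 2.12 kΩ.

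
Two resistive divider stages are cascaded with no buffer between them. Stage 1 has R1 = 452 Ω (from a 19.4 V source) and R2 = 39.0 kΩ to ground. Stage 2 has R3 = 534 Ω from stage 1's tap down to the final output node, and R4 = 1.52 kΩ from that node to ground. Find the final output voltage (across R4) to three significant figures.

V_out ≈ 11.7 V

Stage 2 presents R3+R4 = 2054 Ω as a load on stage 1's tap.
Stage 1's lower leg becomes R2‖(R3+R4) = 1951 Ω, so V_mid = 19.4 × 1951/2403 = 15.75 V.
Stage 2 is itself unloaded: V_out = V_mid × R4/(R3+R4) = 15.75 × 1520/2054 = 11.7 V.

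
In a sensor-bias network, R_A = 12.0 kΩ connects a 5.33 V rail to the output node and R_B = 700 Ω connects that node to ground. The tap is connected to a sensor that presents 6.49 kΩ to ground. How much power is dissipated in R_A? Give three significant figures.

Total resistance from the source is R_A + (R_B‖R_L) = 12630 Ω, so I = 5.33/12630 Ω = 0.4219 mA.
P = I²·R_A = (0.4219 mA)² × 12.0 kΩ = 2.14 mW.

P ≈ 2.14 mW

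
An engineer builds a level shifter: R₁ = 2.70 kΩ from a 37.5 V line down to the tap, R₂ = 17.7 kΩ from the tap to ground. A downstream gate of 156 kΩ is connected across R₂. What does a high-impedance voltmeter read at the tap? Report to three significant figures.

The load sits in parallel with R₂: R₂‖R_L = (17.7 × 156) / (17.7 + 156) = 15.90 kΩ.
V_out = 37.5 × 15.90 / (2.70 + 15.90) = 37.5 × 15.90/18.60 = 32.1 V.
(Unloaded it would have been 32.5 V.)

V_out ≈ 32.1 V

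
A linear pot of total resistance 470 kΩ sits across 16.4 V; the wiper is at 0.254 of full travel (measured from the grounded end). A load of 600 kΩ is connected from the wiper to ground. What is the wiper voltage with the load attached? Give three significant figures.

The wiper splits the pot into (1−α)R = 350.6 kΩ above and αR = 119.4 kΩ below.
Lower section ‖ load = 99.57 kΩ.
V_wiper = 16.4 × 99.57/(350.6 + 99.57) = 3.63 V.

V ≈ 3.63 V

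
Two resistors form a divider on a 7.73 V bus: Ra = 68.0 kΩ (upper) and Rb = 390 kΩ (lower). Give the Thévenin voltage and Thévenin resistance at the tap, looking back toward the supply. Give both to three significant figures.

V_th is the open-circuit tap voltage: 7.73 × 390/(68.0 + 390) = 6.58 V.
With the supply zeroed, Ra and Rb appear in parallel from the tap: R_th = Ra‖Rb = (68.0 × 390)/458.0 = 57.9 kΩ.

V_th = 6.58 V, R_th = 57.9 kΩ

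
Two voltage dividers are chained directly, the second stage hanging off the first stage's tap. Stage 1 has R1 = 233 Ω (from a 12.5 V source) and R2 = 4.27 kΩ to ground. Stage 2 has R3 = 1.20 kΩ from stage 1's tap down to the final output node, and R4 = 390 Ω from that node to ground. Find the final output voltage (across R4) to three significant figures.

Stage 2 presents R3+R4 = 1590 Ω as a load on stage 1's tap.
Stage 1's lower leg becomes R2‖(R3+R4) = 1159 Ω, so V_mid = 12.5 × 1159/1392 = 10.41 V.
Stage 2 is itself unloaded: V_out = V_mid × R4/(R3+R4) = 10.41 × 390/1590 = 2.55 V.

V_out ≈ 2.55 V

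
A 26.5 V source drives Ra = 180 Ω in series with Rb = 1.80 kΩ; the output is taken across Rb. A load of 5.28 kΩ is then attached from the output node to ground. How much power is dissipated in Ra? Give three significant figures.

P ≈ 54.5 mW

Total resistance from the source is Ra + (Rb‖R_L) = 1522 Ω, so I = 26.5/1522 Ω = 17.41 mA.
P = I²·Ra = (17.41 mA)² × 180 Ω = 54.5 mW.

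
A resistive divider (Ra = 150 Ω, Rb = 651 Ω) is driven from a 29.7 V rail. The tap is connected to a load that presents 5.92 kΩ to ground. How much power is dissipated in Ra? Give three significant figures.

Total resistance from the source is Ra + (Rb‖R_L) = 736.5 Ω, so I = 29.7/736.5 Ω = 40.33 mA.
P = I²·Ra = (40.33 mA)² × 150 Ω = 244 mW.

P ≈ 244 mW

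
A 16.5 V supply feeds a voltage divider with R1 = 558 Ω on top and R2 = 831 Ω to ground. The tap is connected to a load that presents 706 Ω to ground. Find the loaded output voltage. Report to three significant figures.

V_out ≈ 6.70 V

The load sits in parallel with R2: R2‖R_L = (831 × 706) / (831 + 706) = 381.7 Ω.
V_out = 16.5 × 381.7 / (558 + 381.7) = 16.5 × 381.7/939.7 = 6.70 V.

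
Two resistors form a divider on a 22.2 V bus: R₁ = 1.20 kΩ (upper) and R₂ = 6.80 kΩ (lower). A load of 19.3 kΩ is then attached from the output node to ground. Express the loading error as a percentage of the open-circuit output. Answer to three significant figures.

5.02 %

The divider's output (Thévenin) resistance is R₁‖R₂ = 1.020 kΩ.
Fractional drop under load = R_th/(R_th + R_L) = 1.020 / (1.020 + 19.3) = 0.05020.
So the output falls by 5.02 %.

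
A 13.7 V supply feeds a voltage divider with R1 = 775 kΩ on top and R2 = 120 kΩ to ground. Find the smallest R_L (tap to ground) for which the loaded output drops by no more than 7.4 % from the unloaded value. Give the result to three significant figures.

Output resistance R_th = R1‖R2 = (775 × 120)/895.0 = 103.9 kΩ.
The fractional drop is R_th/(R_th + R_L); requiring this ≤ 0.0740 gives R_L ≥ R_th(1/0.0740 − 1) = 103.9 × 12.51 = 1.30 MΩ.

R_L(min) ≈ 1.30 MΩ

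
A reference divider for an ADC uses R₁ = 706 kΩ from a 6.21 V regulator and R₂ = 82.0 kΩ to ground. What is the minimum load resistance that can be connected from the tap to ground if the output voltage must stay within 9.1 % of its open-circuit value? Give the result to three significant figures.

Output resistance R_th = R₁‖R₂ = (706 × 82.0)/788.0 = 73.47 kΩ.
The fractional drop is R_th/(R_th + R_L); requiring this ≤ 0.0910 gives R_L ≥ R_th(1/0.0910 − 1) = 73.47 × 9.989 = 734 kΩ.

R_L(min) ≈ 734 kΩ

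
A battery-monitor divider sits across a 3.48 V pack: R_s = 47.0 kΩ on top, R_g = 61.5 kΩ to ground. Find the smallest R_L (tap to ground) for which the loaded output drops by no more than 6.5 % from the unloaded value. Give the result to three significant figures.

R_L(min) ≈ 383 kΩ

Output resistance R_th = R_s‖R_g = (47.0 × 61.5)/108.5 = 26.64 kΩ.
The fractional drop is R_th/(R_th + R_L); requiring this ≤ 0.0650 gives R_L ≥ R_th(1/0.0650 − 1) = 26.64 × 14.38 = 383 kΩ.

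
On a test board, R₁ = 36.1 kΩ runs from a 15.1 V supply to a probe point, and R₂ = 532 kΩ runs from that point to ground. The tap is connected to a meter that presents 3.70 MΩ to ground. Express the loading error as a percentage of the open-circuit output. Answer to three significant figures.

0.905 %

The divider's output (Thévenin) resistance is R₁‖R₂ = 33.81 kΩ.
Fractional drop under load = R_th/(R_th + R_L) = 33.81 / (33.81 + 3700) = 0.009054.
So the output falls by 0.905 %.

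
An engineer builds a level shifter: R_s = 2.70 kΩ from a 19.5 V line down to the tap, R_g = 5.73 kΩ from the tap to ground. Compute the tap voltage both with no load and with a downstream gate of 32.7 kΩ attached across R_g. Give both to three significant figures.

Open-circuit: V = 19.5 × 5.73/(2.70 + 5.73) = 13.3 V.
With the load, R_g becomes R_g‖R_L = 4.876 kΩ, so V = 19.5 × 4.876/7.576 = 12.6 V.

Unloaded: 13.3 V; loaded: 12.6 V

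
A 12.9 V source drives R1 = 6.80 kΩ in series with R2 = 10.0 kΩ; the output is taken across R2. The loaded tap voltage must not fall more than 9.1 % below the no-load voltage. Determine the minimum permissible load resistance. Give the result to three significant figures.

R_L(min) ≈ 40.4 kΩ

Output resistance R_th = R1‖R2 = (6.80 × 10.0)/16.80 = 4.048 kΩ.
The fractional drop is R_th/(R_th + R_L); requiring this ≤ 0.0910 gives R_L ≥ R_th(1/0.0910 − 1) = 4.048 × 9.989 = 40.4 kΩ.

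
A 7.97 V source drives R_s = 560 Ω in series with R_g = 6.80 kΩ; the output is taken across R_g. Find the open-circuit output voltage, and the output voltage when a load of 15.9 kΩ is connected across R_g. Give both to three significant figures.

Unloaded: 7.36 V; loaded: 7.13 V

Open-circuit: V = 7.97 × 6800/(560 + 6800) = 7.36 V.
With the load, R_g becomes R_g‖R_L = 4763 Ω, so V = 7.97 × 4763/5323 = 7.13 V.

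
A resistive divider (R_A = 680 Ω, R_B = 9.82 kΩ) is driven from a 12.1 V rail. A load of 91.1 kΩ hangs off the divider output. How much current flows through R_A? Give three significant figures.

I ≈ 1.27 mA

R_B‖R_L = 8864 Ω, so the source sees R_A + R_B‖R_L = 9544 Ω.
I = 12.1 V / 9544 Ω = 1.27 mA.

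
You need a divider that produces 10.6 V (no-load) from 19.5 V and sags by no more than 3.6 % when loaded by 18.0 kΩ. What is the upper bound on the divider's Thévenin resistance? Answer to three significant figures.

Loading drop = R_th/(R_th + R_L) ≤ 0.0360, so R_th ≤ R_L · ε/(1−ε) = 18.0 kΩ × 0.0360/0.9640 = 672 Ω.
(Any R1, R2 with R2/(R1+R2) = 0.544 and R1‖R2 ≤ 672 Ω will meet the spec.)

R_th ≤ 672 Ω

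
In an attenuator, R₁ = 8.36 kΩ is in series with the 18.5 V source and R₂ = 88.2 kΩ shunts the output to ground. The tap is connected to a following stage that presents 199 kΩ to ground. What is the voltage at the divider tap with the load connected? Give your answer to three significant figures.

The load sits in parallel with R₂: R₂‖R_L = (88.2 × 199) / (88.2 + 199) = 61.11 kΩ.
V_out = 18.5 × 61.11 / (8.36 + 61.11) = 18.5 × 61.11/69.47 = 16.3 V.

V_out ≈ 16.3 V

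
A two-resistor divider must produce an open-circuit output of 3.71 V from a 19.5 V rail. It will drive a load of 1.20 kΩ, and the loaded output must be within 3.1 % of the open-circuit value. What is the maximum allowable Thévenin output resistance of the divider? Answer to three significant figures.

Loading drop = R_th/(R_th + R_L) ≤ 0.0310, so R_th ≤ R_L · ε/(1−ε) = 1.20 kΩ × 0.0310/0.9690 = 38.4 Ω.
(Any R1, R2 with R2/(R1+R2) = 0.190 and R1‖R2 ≤ 38.4 Ω will meet the spec.)

R_th ≤ 38.4 Ω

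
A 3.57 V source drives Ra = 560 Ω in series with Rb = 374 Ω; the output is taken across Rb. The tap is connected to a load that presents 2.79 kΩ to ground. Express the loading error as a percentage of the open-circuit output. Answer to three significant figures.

The divider's output (Thévenin) resistance is Ra‖Rb = 224.2 Ω.
Fractional drop under load = R_th/(R_th + R_L) = 224.2 / (224.2 + 2790) = 0.07439.
So the output falls by 7.44 %.

7.44 %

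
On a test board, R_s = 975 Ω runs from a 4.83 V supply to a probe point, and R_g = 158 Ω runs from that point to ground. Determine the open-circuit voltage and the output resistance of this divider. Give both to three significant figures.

V_th is the open-circuit tap voltage: 4.83 × 158/(975 + 158) = 0.674 V.
With the supply zeroed, R_s and R_g appear in parallel from the tap: R_th = R_s‖R_g = (975 × 158)/1133 = 136 Ω.

V_th = 0.674 V, R_th = 136 Ω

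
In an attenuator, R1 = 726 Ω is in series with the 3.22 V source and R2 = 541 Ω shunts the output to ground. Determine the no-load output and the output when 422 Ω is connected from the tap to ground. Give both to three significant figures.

Open-circuit: V = 3.22 × 541/(726 + 541) = 1.37 V.
With the load, R2 becomes R2‖R_L = 237.1 Ω, so V = 3.22 × 237.1/963.1 = 0.793 V.

Unloaded: 1.37 V; loaded: 0.793 V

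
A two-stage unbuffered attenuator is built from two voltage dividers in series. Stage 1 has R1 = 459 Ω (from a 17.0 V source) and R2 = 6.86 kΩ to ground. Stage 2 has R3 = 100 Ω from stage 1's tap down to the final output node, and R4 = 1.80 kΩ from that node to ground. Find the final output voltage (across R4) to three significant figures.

Stage 2 presents R3+R4 = 1900 Ω as a load on stage 1's tap.
Stage 1's lower leg becomes R2‖(R3+R4) = 1488 Ω, so V_mid = 17.0 × 1488/1947 = 12.99 V.
Stage 2 is itself unloaded: V_out = V_mid × R4/(R3+R4) = 12.99 × 1800/1900 = 12.3 V.

V_out ≈ 12.3 V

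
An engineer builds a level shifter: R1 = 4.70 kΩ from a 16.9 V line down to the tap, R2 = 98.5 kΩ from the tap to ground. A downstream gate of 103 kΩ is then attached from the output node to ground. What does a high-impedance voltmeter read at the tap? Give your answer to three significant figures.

The load sits in parallel with R2: R2‖R_L = (98.5 × 103) / (98.5 + 103) = 50.35 kΩ.
V_out = 16.9 × 50.35 / (4.70 + 50.35) = 16.9 × 50.35/55.05 = 15.5 V.

V_out ≈ 15.5 V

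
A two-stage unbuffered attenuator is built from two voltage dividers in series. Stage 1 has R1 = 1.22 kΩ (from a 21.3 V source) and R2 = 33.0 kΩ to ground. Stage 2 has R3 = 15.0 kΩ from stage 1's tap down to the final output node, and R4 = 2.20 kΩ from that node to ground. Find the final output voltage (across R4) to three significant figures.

Stage 2 presents R3+R4 = 17.20 kΩ as a load on stage 1's tap.
Stage 1's lower leg becomes R2‖(R3+R4) = 11.31 kΩ, so V_mid = 21.3 × 11.31/12.53 = 19.23 V.
Stage 2 is itself unloaded: V_out = V_mid × R4/(R3+R4) = 19.23 × 2.20/17.20 = 2.46 V.

V_out ≈ 2.46 V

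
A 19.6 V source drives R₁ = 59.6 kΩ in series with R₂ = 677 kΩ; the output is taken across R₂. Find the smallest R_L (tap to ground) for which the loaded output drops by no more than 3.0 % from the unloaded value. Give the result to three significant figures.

Output resistance R_th = R₁‖R₂ = (59.6 × 677)/736.6 = 54.78 kΩ.
The fractional drop is R_th/(R_th + R_L); requiring this ≤ 0.0300 gives R_L ≥ R_th(1/0.0300 − 1) = 54.78 × 32.33 = 1.77 MΩ.

R_L(min) ≈ 1.77 MΩ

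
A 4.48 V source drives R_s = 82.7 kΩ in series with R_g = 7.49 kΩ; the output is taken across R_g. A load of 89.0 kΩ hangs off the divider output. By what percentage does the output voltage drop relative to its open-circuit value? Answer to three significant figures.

7.16 %

The divider's output (Thévenin) resistance is R_s‖R_g = 6.868 kΩ.
Fractional drop under load = R_th/(R_th + R_L) = 6.868 / (6.868 + 89.0) = 0.07164.
So the output falls by 7.16 %.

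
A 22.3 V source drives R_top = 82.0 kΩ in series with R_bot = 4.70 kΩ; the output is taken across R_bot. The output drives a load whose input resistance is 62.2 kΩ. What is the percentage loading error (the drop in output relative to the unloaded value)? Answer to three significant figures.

6.67 %

The divider's output (Thévenin) resistance is R_top‖R_bot = 4.445 kΩ.
Fractional drop under load = R_th/(R_th + R_L) = 4.445 / (4.445 + 62.2) = 0.06670.
So the output falls by 6.67 %.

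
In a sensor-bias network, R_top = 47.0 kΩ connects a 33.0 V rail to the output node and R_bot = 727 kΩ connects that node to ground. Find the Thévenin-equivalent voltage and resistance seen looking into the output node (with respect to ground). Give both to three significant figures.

V_th = 31.0 V, R_th = 44.1 kΩ

V_th is the open-circuit tap voltage: 33.0 × 727/(47.0 + 727) = 31.0 V.
With the supply zeroed, R_top and R_bot appear in parallel from the tap: R_th = R_top‖R_bot = (47.0 × 727)/774.0 = 44.1 kΩ.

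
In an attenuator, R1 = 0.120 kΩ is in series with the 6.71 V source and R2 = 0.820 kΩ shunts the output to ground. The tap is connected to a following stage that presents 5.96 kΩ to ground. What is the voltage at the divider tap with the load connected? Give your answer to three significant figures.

V_out ≈ 5.75 V

The load sits in parallel with R2: R2‖R_L = (820 × 5960) / (820 + 5960) = 720.8 Ω.
V_out = 6.71 × 720.8 / (120 + 720.8) = 6.71 × 720.8/840.8 = 5.75 V.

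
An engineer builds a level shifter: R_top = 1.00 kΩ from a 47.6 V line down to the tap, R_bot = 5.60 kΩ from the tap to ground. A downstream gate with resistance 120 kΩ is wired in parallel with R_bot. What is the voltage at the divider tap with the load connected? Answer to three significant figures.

The load sits in parallel with R_bot: R_bot‖R_L = (5.60 × 120) / (5.60 + 120) = 5.350 kΩ.
V_out = 47.6 × 5.350 / (1.00 + 5.350) = 47.6 × 5.350/6.350 = 40.1 V.

V_out ≈ 40.1 V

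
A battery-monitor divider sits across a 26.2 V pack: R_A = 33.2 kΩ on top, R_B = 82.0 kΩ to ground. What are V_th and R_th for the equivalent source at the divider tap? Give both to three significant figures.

V_th is the open-circuit tap voltage: 26.2 × 82.0/(33.2 + 82.0) = 18.6 V.
With the supply zeroed, R_A and R_B appear in parallel from the tap: R_th = R_A‖R_B = (33.2 × 82.0)/115.2 = 23.6 kΩ.

V_th = 18.6 V, R_th = 23.6 kΩ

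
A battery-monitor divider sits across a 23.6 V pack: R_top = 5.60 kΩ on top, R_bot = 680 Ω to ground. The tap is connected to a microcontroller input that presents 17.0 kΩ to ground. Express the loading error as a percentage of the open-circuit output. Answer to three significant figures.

3.44 %

The divider's output (Thévenin) resistance is R_top‖R_bot = 606.4 Ω.
Fractional drop under load = R_th/(R_th + R_L) = 606.4 / (606.4 + 17000) = 0.03444.
So the output falls by 3.44 %.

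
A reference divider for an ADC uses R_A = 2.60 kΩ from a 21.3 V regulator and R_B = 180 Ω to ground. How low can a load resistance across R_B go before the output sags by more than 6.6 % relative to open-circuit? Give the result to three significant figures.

Output resistance R_th = R_A‖R_B = (2600 × 180)/2780 = 168.3 Ω.
The fractional drop is R_th/(R_th + R_L); requiring this ≤ 0.0660 gives R_L ≥ R_th(1/0.0660 − 1) = 168.3 × 14.15 = 2.38 kΩ.

R_L(min) ≈ 2.38 kΩ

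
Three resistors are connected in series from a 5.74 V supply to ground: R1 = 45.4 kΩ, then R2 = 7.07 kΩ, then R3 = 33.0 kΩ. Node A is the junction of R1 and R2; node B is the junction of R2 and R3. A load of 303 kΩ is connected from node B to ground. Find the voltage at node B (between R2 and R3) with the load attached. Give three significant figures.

At node B, R3 is in parallel with the load: R3‖R_L = 29.76 kΩ.
Below node A the resistance is R2 + (R3‖R_L) = 36.83 kΩ, so V_A = 5.74 × 36.83/82.23 = 2.571 V.
Then V_B = V_A × (R3‖R_L)/(R2 + R3‖R_L) = 2.571 × 29.76/36.83 = 2.08 V.

V ≈ 2.08 V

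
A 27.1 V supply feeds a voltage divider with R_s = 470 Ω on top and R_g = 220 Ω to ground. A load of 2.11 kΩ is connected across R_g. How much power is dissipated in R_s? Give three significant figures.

Total resistance from the source is R_s + (R_g‖R_L) = 669.2 Ω, so I = 27.1/669.2 Ω = 40.49 mA.
P = I²·R_s = (40.49 mA)² × 470 Ω = 771 mW.

P ≈ 771 mW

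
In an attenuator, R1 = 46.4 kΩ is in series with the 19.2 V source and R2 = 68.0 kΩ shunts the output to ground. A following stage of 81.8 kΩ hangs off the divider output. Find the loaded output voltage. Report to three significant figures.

The load sits in parallel with R2: R2‖R_L = (68.0 × 81.8) / (68.0 + 81.8) = 37.13 kΩ.
V_out = 19.2 × 37.13 / (46.4 + 37.13) = 19.2 × 37.13/83.53 = 8.53 V.
(Unloaded it would have been 11.4 V.)

V_out ≈ 8.53 V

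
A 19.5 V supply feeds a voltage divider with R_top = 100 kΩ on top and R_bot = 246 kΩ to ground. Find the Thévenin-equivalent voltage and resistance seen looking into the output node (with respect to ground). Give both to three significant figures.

V_th = 13.9 V, R_th = 71.1 kΩ

V_th is the open-circuit tap voltage: 19.5 × 246/(100 + 246) = 13.9 V.
With the supply zeroed, R_top and R_bot appear in parallel from the tap: R_th = R_top‖R_bot = (100 × 246)/346.0 = 71.1 kΩ.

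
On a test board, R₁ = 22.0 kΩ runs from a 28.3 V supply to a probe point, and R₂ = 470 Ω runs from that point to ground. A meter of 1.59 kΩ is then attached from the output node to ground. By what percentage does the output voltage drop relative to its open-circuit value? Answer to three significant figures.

22.4 %

Unloaded V = 28.3 × 470/22470 = 0.5919 V.
Loaded: R₂‖R_L = 362.8 Ω, giving V = 28.3 × 362.8/22360 = 0.4591 V.
Drop = (0.5919 − 0.4591) / 0.5919 = 22.4 %.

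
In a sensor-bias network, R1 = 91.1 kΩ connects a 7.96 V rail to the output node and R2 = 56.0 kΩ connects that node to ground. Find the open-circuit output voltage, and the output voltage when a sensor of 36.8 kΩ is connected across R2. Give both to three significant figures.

Unloaded: 3.03 V; loaded: 1.56 V

Open-circuit: V = 7.96 × 56.0/(91.1 + 56.0) = 3.03 V.
With the load, R2 becomes R2‖R_L = 22.21 kΩ, so V = 7.96 × 22.21/113.3 = 1.56 V.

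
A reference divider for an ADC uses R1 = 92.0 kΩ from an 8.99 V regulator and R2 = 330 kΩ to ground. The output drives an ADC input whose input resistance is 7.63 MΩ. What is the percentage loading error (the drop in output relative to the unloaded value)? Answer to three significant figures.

The divider's output (Thévenin) resistance is R1‖R2 = 71.94 kΩ.
Fractional drop under load = R_th/(R_th + R_L) = 71.94 / (71.94 + 7630) = 0.009341.
So the output falls by 0.934 %.

0.934 %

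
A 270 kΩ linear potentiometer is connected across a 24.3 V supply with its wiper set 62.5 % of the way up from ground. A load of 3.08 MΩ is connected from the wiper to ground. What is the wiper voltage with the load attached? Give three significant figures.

The wiper splits the pot into (1−α)R = 101.2 kΩ above and αR = 168.8 kΩ below.
Lower section ‖ load = 160.0 kΩ.
V_wiper = 24.3 × 160.0/(101.2 + 160.0) = 14.9 V.

V ≈ 14.9 V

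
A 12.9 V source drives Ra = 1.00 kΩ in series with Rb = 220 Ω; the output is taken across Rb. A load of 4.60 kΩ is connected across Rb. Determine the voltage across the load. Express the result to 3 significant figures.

V_out ≈ 2.24 V

The load sits in parallel with Rb: Rb‖R_L = (220 × 4600) / (220 + 4600) = 210.0 Ω.
V_out = 12.9 × 210.0 / (1000 + 210.0) = 12.9 × 210.0/1210 = 2.24 V.
(Unloaded it would have been 2.33 V.)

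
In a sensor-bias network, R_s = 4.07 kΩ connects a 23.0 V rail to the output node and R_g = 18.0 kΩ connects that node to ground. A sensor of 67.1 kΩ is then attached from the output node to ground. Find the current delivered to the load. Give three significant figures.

R_g‖R_L = 14.19 kΩ; V_out = 23.0 × 14.19/18.26 = 17.87 V.
I_L = V_out / R_L = 17.87 / 67.1 kΩ = 0.266 mA.

I_L ≈ 0.266 mA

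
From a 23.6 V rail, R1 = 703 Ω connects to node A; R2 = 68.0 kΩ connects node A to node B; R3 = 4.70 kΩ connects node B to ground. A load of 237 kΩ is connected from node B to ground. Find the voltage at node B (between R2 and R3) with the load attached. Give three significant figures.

V ≈ 1.48 V

At node B, R3 is in parallel with the load: R3‖R_L = 4609 Ω.
Below node A the resistance is R2 + (R3‖R_L) = 72610 Ω, so V_A = 23.6 × 72610/73310 = 23.37 V.
Then V_B = V_A × (R3‖R_L)/(R2 + R3‖R_L) = 23.37 × 4609/72610 = 1.48 V.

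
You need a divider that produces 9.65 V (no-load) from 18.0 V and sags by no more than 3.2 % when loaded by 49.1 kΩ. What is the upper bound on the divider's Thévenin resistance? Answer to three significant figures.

Loading drop = R_th/(R_th + R_L) ≤ 0.0320, so R_th ≤ R_L · ε/(1−ε) = 49.1 kΩ × 0.0320/0.9680 = 1.62 kΩ.

R_th ≤ 1.62 kΩ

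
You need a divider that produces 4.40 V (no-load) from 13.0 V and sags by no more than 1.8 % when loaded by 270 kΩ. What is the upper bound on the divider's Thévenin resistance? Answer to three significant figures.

Loading drop = R_th/(R_th + R_L) ≤ 0.0180, so R_th ≤ R_L · ε/(1−ε) = 270 kΩ × 0.0180/0.9820 = 4.95 kΩ.
(Any R1, R2 with R2/(R1+R2) = 0.338 and R1‖R2 ≤ 4.95 kΩ will meet the spec.)

R_th ≤ 4.95 kΩ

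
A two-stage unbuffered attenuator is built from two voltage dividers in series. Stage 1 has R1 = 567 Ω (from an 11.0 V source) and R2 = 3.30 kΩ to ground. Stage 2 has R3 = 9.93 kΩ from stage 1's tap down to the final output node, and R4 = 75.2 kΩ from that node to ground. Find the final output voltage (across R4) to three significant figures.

Stage 2 presents R3+R4 = 85130 Ω as a load on stage 1's tap.
Stage 1's lower leg becomes R2‖(R3+R4) = 3177 Ω, so V_mid = 11.0 × 3177/3744 = 9.334 V.
Stage 2 is itself unloaded: V_out = V_mid × R4/(R3+R4) = 9.334 × 75200/85130 = 8.25 V.

V_out ≈ 8.25 V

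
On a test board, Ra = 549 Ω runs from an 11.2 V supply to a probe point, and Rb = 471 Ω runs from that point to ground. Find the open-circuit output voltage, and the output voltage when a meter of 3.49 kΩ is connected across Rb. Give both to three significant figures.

Unloaded: 5.17 V; loaded: 4.82 V

Open-circuit: V = 11.2 × 471/(549 + 471) = 5.17 V.
With the load, Rb becomes Rb‖R_L = 415.0 Ω, so V = 11.2 × 415.0/964.0 = 4.82 V.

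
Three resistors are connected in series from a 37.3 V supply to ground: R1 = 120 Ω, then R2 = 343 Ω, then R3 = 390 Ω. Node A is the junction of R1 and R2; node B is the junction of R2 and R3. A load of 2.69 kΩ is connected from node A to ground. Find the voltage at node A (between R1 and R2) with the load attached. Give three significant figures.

V ≈ 30.9 V

Below node A the series string R2+R3 = 733.0 Ω sits in parallel with the 2690 Ω load: 576.0 Ω.
V_A = 37.3 × 576.0/(120 + 576.0) = 30.9 V.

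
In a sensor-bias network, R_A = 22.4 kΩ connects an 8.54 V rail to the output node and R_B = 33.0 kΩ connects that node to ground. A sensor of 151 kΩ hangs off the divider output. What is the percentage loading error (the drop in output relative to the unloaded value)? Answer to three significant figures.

Unloaded V = 8.54 × 33.0/55.40 = 5.0870 V.
Loaded: R_B‖R_L = 27.08 kΩ, giving V = 8.54 × 27.08/49.48 = 4.6740 V.
Drop = (5.0870 − 4.6740) / 5.0870 = 8.12 %.

8.12 %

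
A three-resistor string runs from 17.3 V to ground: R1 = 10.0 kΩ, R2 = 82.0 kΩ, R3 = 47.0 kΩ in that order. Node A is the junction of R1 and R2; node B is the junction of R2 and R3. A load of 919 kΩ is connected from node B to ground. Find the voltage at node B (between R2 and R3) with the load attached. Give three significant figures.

V ≈ 5.66 V

At node B, R3 is in parallel with the load: R3‖R_L = 44.71 kΩ.
Below node A the resistance is R2 + (R3‖R_L) = 126.7 kΩ, so V_A = 17.3 × 126.7/136.7 = 16.03 V.
Then V_B = V_A × (R3‖R_L)/(R2 + R3‖R_L) = 16.03 × 44.71/126.7 = 5.66 V.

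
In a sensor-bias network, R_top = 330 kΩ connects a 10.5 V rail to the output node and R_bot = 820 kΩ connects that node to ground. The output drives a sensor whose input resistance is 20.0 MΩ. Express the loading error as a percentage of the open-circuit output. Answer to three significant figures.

1.16 %

The divider's output (Thévenin) resistance is R_top‖R_bot = 235.3 kΩ.
Fractional drop under load = R_th/(R_th + R_L) = 235.3 / (235.3 + 20000) = 0.01163.
So the output falls by 1.16 %.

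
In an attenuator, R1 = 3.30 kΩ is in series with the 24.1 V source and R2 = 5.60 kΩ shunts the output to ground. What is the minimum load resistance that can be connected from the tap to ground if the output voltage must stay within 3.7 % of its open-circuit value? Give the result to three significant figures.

R_L(min) ≈ 54.0 kΩ

Output resistance R_th = R1‖R2 = (3.30 × 5.60)/8.900 = 2.076 kΩ.
The fractional drop is R_th/(R_th + R_L); requiring this ≤ 0.0370 gives R_L ≥ R_th(1/0.0370 − 1) = 2.076 × 26.03 = 54.0 kΩ.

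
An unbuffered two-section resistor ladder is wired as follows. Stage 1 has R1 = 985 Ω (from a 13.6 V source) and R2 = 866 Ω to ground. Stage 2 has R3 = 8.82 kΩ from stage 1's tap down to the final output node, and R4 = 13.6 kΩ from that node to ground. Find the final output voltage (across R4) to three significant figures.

Stage 2 presents R3+R4 = 22420 Ω as a load on stage 1's tap.
Stage 1's lower leg becomes R2‖(R3+R4) = 833.8 Ω, so V_mid = 13.6 × 833.8/1819 = 6.235 V.
Stage 2 is itself unloaded: V_out = V_mid × R4/(R3+R4) = 6.235 × 13600/22420 = 3.78 V.

V_out ≈ 3.78 V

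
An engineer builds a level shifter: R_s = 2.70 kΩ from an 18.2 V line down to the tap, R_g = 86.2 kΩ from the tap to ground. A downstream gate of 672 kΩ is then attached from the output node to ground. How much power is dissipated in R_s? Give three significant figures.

Total resistance from the source is R_s + (R_g‖R_L) = 79.10 kΩ, so I = 18.2/79.10 kΩ = 0.2301 mA.
P = I²·R_s = (0.2301 mA)² × 2.70 kΩ = 0.143 mW.

P ≈ 0.143 mW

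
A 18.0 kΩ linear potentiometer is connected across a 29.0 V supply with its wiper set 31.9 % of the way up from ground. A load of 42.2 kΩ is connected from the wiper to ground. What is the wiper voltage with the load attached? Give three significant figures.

The wiper splits the pot into (1−α)R = 12.26 kΩ above and αR = 5.742 kΩ below.
Lower section ‖ load = 5.054 kΩ.
V_wiper = 29.0 × 5.054/(12.26 + 5.054) = 8.47 V.

V ≈ 8.47 V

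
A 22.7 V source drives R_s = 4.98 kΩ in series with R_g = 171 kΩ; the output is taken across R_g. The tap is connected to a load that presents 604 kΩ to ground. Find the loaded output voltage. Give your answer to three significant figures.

V_out ≈ 21.9 V

The load sits in parallel with R_g: R_g‖R_L = (171 × 604) / (171 + 604) = 133.3 kΩ.
V_out = 22.7 × 133.3 / (4.98 + 133.3) = 22.7 × 133.3/138.2 = 21.9 V.
(Unloaded it would have been 22.1 V.)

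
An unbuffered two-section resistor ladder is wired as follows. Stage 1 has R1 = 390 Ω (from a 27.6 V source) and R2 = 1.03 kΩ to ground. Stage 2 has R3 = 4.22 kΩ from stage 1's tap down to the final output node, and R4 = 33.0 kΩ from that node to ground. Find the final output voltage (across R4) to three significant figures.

V_out ≈ 17.6 V

Stage 2 presents R3+R4 = 37220 Ω as a load on stage 1's tap.
Stage 1's lower leg becomes R2‖(R3+R4) = 1002 Ω, so V_mid = 27.6 × 1002/1392 = 19.87 V.
Stage 2 is itself unloaded: V_out = V_mid × R4/(R3+R4) = 19.87 × 33000/37220 = 17.6 V.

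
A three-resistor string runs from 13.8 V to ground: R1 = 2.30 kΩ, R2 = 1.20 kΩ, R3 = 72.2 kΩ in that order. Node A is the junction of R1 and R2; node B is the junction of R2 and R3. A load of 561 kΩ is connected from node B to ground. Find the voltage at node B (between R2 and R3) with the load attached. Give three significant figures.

V ≈ 13.1 V

At node B, R3 is in parallel with the load: R3‖R_L = 63.97 kΩ.
Below node A the resistance is R2 + (R3‖R_L) = 65.17 kΩ, so V_A = 13.8 × 65.17/67.47 = 13.33 V.
Then V_B = V_A × (R3‖R_L)/(R2 + R3‖R_L) = 13.33 × 63.97/65.17 = 13.1 V.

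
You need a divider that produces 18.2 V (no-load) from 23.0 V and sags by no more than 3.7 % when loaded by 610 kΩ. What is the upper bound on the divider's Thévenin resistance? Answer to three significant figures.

Loading drop = R_th/(R_th + R_L) ≤ 0.0370, so R_th ≤ R_L · ε/(1−ε) = 610 kΩ × 0.0370/0.9630 = 23.4 kΩ.
(Any R1, R2 with R2/(R1+R2) = 0.791 and R1‖R2 ≤ 23.4 kΩ will meet the spec.)

R_th ≤ 23.4 kΩ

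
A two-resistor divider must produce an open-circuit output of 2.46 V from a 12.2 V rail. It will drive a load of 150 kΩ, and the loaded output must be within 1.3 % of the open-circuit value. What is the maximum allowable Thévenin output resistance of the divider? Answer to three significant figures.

Loading drop = R_th/(R_th + R_L) ≤ 0.0130, so R_th ≤ R_L · ε/(1−ε) = 150 kΩ × 0.0130/0.9870 = 1.98 kΩ.
(Any R1, R2 with R2/(R1+R2) = 0.202 and R1‖R2 ≤ 1.98 kΩ will meet the spec.)

R_th ≤ 1.98 kΩ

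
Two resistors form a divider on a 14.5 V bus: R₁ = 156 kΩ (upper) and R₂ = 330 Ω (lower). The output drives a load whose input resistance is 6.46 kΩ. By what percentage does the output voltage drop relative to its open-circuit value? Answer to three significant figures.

4.85 %

The divider's output (Thévenin) resistance is R₁‖R₂ = 329.3 Ω.
Fractional drop under load = R_th/(R_th + R_L) = 329.3 / (329.3 + 6460) = 0.04850.
So the output falls by 4.85 %.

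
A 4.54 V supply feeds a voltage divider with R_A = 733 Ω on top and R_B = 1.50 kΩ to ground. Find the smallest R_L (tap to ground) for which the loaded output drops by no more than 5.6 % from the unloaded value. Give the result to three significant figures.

Output resistance R_th = R_A‖R_B = (733 × 1500)/2233 = 492.4 Ω.
The fractional drop is R_th/(R_th + R_L); requiring this ≤ 0.0560 gives R_L ≥ R_th(1/0.0560 − 1) = 492.4 × 16.86 = 8.30 kΩ.

R_L(min) ≈ 8.30 kΩ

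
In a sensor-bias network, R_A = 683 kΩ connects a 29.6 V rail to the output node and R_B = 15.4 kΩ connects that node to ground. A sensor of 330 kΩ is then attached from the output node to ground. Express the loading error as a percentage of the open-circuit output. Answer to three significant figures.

The divider's output (Thévenin) resistance is R_A‖R_B = 15.06 kΩ.
Fractional drop under load = R_th/(R_th + R_L) = 15.06 / (15.06 + 330) = 0.04365.
So the output falls by 4.36 %.

4.36 %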